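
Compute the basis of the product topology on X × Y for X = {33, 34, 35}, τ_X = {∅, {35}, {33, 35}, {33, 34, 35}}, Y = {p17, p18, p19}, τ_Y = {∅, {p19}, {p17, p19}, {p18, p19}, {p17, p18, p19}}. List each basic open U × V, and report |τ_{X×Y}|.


Basis B = {∅ × ∅, {35} × {p19}, {33, 35} × {p19}, {35} × {p17, p19}, {35} × {p18, p19}, {33, 34, 35} × {p19}, {35} × {p17, p18, p19}, {33, 35} × {p17, p19}, {33, 35} × {p18, p19}, {33, 35} × {p17, p18, p19}, {33, 34, 35} × {p17, p19}, {33, 34, 35} × {p18, p19}, {33, 34, 35} × {p17, p18, p19}}; |τ_{X×Y}| = 30.

Enumerate products U × V with U ∈ τ_X, V ∈ τ_Y (deduplicated):
  ∅ × ∅ = {} (∅)
  {35} × {p19} = {(35,p19)}
  {33, 35} × {p19} = {(33,p19), (35,p19)}
  {35} × {p17, p19} = {(35,p17), (35,p19)}
  {35} × {p18, p19} = {(35,p18), (35,p19)}
  {33, 34, 35} × {p19} = {(33,p19), (34,p19), (35,p19)}
  {35} × {p17, p18, p19} = {(35,p17), (35,p18), (35,p19)}
  {33, 35} × {p17, p19} = {(33,p17), (33,p19), (35,p17), (35,p19)}
  {33, 35} × {p18, p19} = {(33,p18), (33,p19), (35,p18), (35,p19)}
  {33, 35} × {p17, p18, p19} = {(33,p17), (33,p18), (33,p19), (35,p17), (35,p18), (35,p19)}
  {33, 34, 35} × {p17, p19} = {(33,p17), (33,p19), (34,p17), (34,p19), (35,p17), (35,p19)}
  {33, 34, 35} × {p18, p19} = {(33,p18), (33,p19), (34,p18), (34,p19), (35,p18), (35,p19)}
  {33, 34, 35} × {p17, p18, p19} = {(33,p17), (33,p18), (33,p19), (34,p17), (34,p18), (34,p19), (35,p17), (35,p18), (35,p19)}
These 13 distinct sets form the basis B.
Close under arbitrary unions to get τ_{X×Y}; counting gives |τ_{X×Y}| = 30.


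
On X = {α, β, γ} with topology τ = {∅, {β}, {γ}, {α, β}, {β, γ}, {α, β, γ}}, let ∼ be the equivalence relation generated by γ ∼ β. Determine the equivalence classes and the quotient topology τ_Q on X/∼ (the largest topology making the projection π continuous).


X/∼ = {[α], [β=γ]}; |τ_Q| = 3.

Equivalence classes: [α], [β=γ].
Quotient map π: X → X/∼ sends α ↦ [α], β ↦ [β=γ], γ ↦ [β=γ].
For each subset V ⊆ X/∼, compute π^{-1}(V) ⊆ X and check whether π^{-1}(V) ∈ τ. V is open in τ_Q iff π^{-1}(V) ∈ τ.
  V = {}: π^{-1}(V) = ∅ ∈ τ ✓.
  V = {[α]}: π^{-1}(V) = {α} ∉ τ ✗.
  V = {[β=γ]}: π^{-1}(V) = {β, γ} ∈ τ ✓.
  V = {[α], [β=γ]}: π^{-1}(V) = {α, β, γ} ∈ τ ✓.
Open sets in the quotient: τ_Q = {{}, {[β=γ]}, {[α], [β=γ]}} (3 elements).


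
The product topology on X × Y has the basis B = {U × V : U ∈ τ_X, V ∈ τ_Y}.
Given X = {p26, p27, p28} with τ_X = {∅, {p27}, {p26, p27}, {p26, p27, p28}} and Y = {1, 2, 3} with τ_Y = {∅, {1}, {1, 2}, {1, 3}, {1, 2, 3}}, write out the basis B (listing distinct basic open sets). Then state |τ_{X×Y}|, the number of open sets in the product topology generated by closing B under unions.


Basis B = {∅ × ∅, {p27} × {1}, {p26, p27} × {1}, {p27} × {1, 2}, {p27} × {1, 3}, {p26, p27, p28} × {1}, {p27} × {1, 2, 3}, {p26, p27} × {1, 2}, {p26, p27} × {1, 3}, {p26, p27} × {1, 2, 3}, {p26, p27, p28} × {1, 2}, {p26, p27, p28} × {1, 3}, {p26, p27, p28} × {1, 2, 3}}; |τ_{X×Y}| = 30.

Enumerate products U × V with U ∈ τ_X, V ∈ τ_Y (deduplicated):
  ∅ × ∅ = {} (∅)
  {p27} × {1} = {(p27,1)}
  {p26, p27} × {1} = {(p26,1), (p27,1)}
  {p27} × {1, 2} = {(p27,1), (p27,2)}
  {p27} × {1, 3} = {(p27,1), (p27,3)}
  {p26, p27, p28} × {1} = {(p26,1), (p27,1), (p28,1)}
  {p27} × {1, 2, 3} = {(p27,1), (p27,2), (p27,3)}
  {p26, p27} × {1, 2} = {(p26,1), (p26,2), (p27,1), (p27,2)}
  {p26, p27} × {1, 3} = {(p26,1), (p26,3), (p27,1), (p27,3)}
  {p26, p27} × {1, 2, 3} = {(p26,1), (p26,2), (p26,3), (p27,1), (p27,2), (p27,3)}
  {p26, p27, p28} × {1, 2} = {(p26,1), (p26,2), (p27,1), (p27,2), (p28,1), (p28,2)}
  {p26, p27, p28} × {1, 3} = {(p26,1), (p26,3), (p27,1), (p27,3), (p28,1), (p28,3)}
  {p26, p27, p28} × {1, 2, 3} = {(p26,1), (p26,2), (p26,3), (p27,1), (p27,2), (p27,3), (p28,1), (p28,2), (p28,3)}
These 13 distinct sets form the basis B.
Close under arbitrary unions to get τ_{X×Y}; counting gives |τ_{X×Y}| = 30.


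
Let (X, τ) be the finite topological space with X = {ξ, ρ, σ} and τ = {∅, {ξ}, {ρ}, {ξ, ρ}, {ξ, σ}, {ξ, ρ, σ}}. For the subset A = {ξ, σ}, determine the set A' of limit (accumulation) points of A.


A' = {σ}

For each x ∈ X, list the open sets U ∈ τ with x ∈ U, then check whether U ∩ (A ∖ {x}) ≠ ∅ for every such U.
  x = ξ: open {ξ} ∋ x has {ξ} ∩ (A ∖ {ξ}) = ∅, so x is NOT a limit point.
  x = ρ: open {ρ} ∋ x has {ρ} ∩ (A ∖ {ρ}) = ∅, so x is NOT a limit point.
  x = σ: opens ∋ x are {ξ, σ}, {ξ, ρ, σ}; each meets A ∖ {σ}, so x IS a limit point.
Collecting: A' = {σ}.


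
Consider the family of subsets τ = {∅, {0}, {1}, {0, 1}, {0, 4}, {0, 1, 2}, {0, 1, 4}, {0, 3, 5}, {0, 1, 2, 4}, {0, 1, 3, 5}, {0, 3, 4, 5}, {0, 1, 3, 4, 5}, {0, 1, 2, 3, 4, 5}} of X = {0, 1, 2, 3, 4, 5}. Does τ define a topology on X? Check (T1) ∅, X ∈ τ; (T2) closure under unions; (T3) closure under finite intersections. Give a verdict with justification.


τ is NOT a topology on X.

Axiom (T1): ∅ ∈ τ? Yes; X ∈ τ? Yes.
Axiom (T2/T3): check pairwise unions and intersections of members of τ.
Counterexample for (T2): {0, 1, 2} ∪ {0, 3, 5} = {0, 1, 2, 3, 5} ∉ τ. Therefore τ is NOT a topology.


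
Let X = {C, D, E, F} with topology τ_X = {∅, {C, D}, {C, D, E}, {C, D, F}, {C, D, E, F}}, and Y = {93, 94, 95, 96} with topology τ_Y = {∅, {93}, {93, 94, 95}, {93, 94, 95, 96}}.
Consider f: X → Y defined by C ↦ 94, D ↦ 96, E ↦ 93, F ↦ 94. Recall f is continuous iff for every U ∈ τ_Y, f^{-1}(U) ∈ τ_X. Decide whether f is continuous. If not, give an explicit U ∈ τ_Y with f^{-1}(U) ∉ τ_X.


f is NOT continuous.

Compute f^{-1}(U) for each U ∈ τ_Y:
  U = ∅: f^{-1}(U) = ∅ ∈ τ_X ✓.
  U = {93}: f^{-1}(U) = {E} ∉ τ_X ✗.
  U = {93, 94, 95}: f^{-1}(U) = {C, E, F} ∉ τ_X ✗.
  U = {93, 94, 95, 96}: f^{-1}(U) = {C, D, E, F} ∈ τ_X ✓.
Found U = {93} with f^{-1}(U) = {E} not in τ_X. Therefore f is NOT continuous.


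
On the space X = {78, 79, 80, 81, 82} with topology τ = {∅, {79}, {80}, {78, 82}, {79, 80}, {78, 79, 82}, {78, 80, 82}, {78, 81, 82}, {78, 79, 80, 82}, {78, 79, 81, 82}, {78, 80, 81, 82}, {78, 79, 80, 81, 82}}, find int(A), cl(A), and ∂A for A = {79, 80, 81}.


int(A) = {79, 80}, cl(A) = {79, 80, 81}, ∂A = {81}.

Closed sets in (X, τ) are complements of opens:
  closed(X, τ) = {∅, {79}, {80}, {81}, {79, 80}, {79, 81}, {80, 81}, {78, 81, 82}, {79, 80, 81}, {78, 79, 81, 82}, {78, 80, 81, 82}, {78, 79, 80, 81, 82}}.
int(A) = ⋃ {U ∈ τ : U ⊆ A}. Opens contained in A: ∅, {79}, {80}, {79, 80}.
Taking the union of these: int(A) = {79, 80}.
cl(A) = ⋂ {C closed : A ⊆ C}. Closed sets containing A: {79, 80, 81}, {78, 79, 80, 81, 82}.
Intersecting these: cl(A) = {79, 80, 81}.
∂A = cl(A) ∖ int(A) = {79, 80, 81} ∖ {79, 80} = {81}.


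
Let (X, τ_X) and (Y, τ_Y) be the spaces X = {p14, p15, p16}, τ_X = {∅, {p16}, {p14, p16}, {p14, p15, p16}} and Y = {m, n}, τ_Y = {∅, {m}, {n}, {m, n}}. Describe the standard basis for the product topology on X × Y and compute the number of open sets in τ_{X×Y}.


Basis B = {∅ × ∅, {p16} × {m}, {p16} × {n}, {p14, p16} × {m}, {p14, p16} × {n}, {p16} × {m, n}, {p14, p15, p16} × {m}, {p14, p15, p16} × {n}, {p14, p16} × {m, n}, {p14, p15, p16} × {m, n}}; |τ_{X×Y}| = 16.

Enumerate products U × V with U ∈ τ_X, V ∈ τ_Y (deduplicated):
  ∅ × ∅ = {} (∅)
  {p16} × {m} = {(p16,m)}
  {p16} × {n} = {(p16,n)}
  {p14, p16} × {m} = {(p14,m), (p16,m)}
  {p14, p16} × {n} = {(p14,n), (p16,n)}
  {p16} × {m, n} = {(p16,m), (p16,n)}
  {p14, p15, p16} × {m} = {(p14,m), (p15,m), (p16,m)}
  {p14, p15, p16} × {n} = {(p14,n), (p15,n), (p16,n)}
  {p14, p16} × {m, n} = {(p14,m), (p14,n), (p16,m), (p16,n)}
  {p14, p15, p16} × {m, n} = {(p14,m), (p14,n), (p15,m), (p15,n), (p16,m), (p16,n)}
These 10 distinct sets form the basis B.
Close under arbitrary unions to get τ_{X×Y}; counting gives |τ_{X×Y}| = 16.


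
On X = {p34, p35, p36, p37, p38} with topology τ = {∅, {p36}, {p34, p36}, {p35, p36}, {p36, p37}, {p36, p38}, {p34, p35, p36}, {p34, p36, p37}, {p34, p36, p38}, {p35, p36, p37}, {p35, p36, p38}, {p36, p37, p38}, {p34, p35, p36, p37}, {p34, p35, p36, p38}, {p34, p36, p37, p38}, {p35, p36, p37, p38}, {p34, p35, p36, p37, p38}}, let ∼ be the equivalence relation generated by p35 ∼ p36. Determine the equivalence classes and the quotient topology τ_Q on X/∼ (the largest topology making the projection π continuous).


X/∼ = {[p34], [p35=p36], [p37], [p38]}; |τ_Q| = 9.

Equivalence classes: [p34], [p35=p36], [p37], [p38].
Quotient map π: X → X/∼ sends p34 ↦ [p34], p35 ↦ [p35=p36], p36 ↦ [p35=p36], p37 ↦ [p37], p38 ↦ [p38].
For each subset V ⊆ X/∼, compute π^{-1}(V) ⊆ X and check whether π^{-1}(V) ∈ τ. V is open in τ_Q iff π^{-1}(V) ∈ τ.
  V = {}: π^{-1}(V) = ∅ ∈ τ ✓.
  V = {[p34]}: π^{-1}(V) = {p34} ∉ τ ✗.
  V = {[p35=p36]}: π^{-1}(V) = {p35, p36} ∈ τ ✓.
  V = {[p34], [p35=p36]}: π^{-1}(V) = {p34, p35, p36} ∈ τ ✓.
  V = {[p37]}: π^{-1}(V) = {p37} ∉ τ ✗.
  V = {[p34], [p37]}: π^{-1}(V) = {p34, p37} ∉ τ ✗.
  V = {[p35=p36], [p37]}: π^{-1}(V) = {p35, p36, p37} ∈ τ ✓.
  V = {[p34], [p35=p36], [p37]}: π^{-1}(V) = {p34, p35, p36, p37} ∈ τ ✓.
  V = {[p38]}: π^{-1}(V) = {p38} ∉ τ ✗.
  V = {[p34], [p38]}: π^{-1}(V) = {p34, p38} ∉ τ ✗.
  V = {[p35=p36], [p38]}: π^{-1}(V) = {p35, p36, p38} ∈ τ ✓.
  V = {[p34], [p35=p36], [p38]}: π^{-1}(V) = {p34, p35, p36, p38} ∈ τ ✓.
  V = {[p37], [p38]}: π^{-1}(V) = {p37, p38} ∉ τ ✗.
  V = {[p34], [p37], [p38]}: π^{-1}(V) = {p34, p37, p38} ∉ τ ✗.
  V = {[p35=p36], [p37], [p38]}: π^{-1}(V) = {p35, p36, p37, p38} ∈ τ ✓.
  V = {[p34], [p35=p36], [p37], [p38]}: π^{-1}(V) = {p34, p35, p36, p37, p38} ∈ τ ✓.
Open sets in the quotient: τ_Q = {{}, {[p35=p36]}, {[p34], [p35=p36]}, {[p35=p36], [p37]}, {[p34], [p35=p36], [p37]}, {[p35=p36], [p38]}, {[p34], [p35=p36], [p38]}, {[p35=p36], [p37], [p38]}, {[p34], [p35=p36], [p37], [p38]}} (9 elements).


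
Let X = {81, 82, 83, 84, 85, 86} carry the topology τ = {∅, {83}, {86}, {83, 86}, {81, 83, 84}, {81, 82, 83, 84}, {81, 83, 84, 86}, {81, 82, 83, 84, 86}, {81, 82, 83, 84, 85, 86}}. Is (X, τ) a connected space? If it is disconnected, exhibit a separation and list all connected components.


(X, τ) is connected.

Find clopen sets (U ∈ τ with X ∖ U ∈ τ):
  U = ∅, X ∖ U = {81, 82, 83, 84, 85, 86} — both open, so U is clopen.
  U = {81, 82, 83, 84, 85, 86}, X ∖ U = ∅ — both open, so U is clopen.
Only trivial clopens (∅ and X) exist, so (X, τ) is connected.
Compute connected components by grouping points that agree on all clopens:
  component: {81, 82, 83, 84, 85, 86}


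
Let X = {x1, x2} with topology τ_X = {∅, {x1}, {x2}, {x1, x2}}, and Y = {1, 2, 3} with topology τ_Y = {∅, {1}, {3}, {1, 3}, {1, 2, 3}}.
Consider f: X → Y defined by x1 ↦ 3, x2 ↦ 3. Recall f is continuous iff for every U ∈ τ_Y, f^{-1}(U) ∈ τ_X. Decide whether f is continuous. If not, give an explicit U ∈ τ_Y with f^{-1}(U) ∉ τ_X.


f IS continuous.

Compute f^{-1}(U) for each U ∈ τ_Y:
  U = ∅: f^{-1}(U) = ∅ ∈ τ_X ✓.
  U = {1}: f^{-1}(U) = ∅ ∈ τ_X ✓.
  U = {3}: f^{-1}(U) = {x1, x2} ∈ τ_X ✓.
  U = {1, 3}: f^{-1}(U) = {x1, x2} ∈ τ_X ✓.
  U = {1, 2, 3}: f^{-1}(U) = {x1, x2} ∈ τ_X ✓.
Every preimage lies in τ_X, so f IS continuous.


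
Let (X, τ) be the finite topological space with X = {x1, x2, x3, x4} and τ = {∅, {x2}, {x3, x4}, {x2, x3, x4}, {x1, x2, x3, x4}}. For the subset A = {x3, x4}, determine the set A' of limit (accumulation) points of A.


A' = {x1, x3, x4}

For each x ∈ X, list the open sets U ∈ τ with x ∈ U, then check whether U ∩ (A ∖ {x}) ≠ ∅ for every such U.
  x = x1: opens ∋ x are {x1, x2, x3, x4}; each meets A ∖ {x1}, so x IS a limit point.
  x = x2: open {x2} ∋ x has {x2} ∩ (A ∖ {x2}) = ∅, so x is NOT a limit point.
  x = x3: opens ∋ x are {x3, x4}, {x2, x3, x4}, {x1, x2, x3, x4}; each meets A ∖ {x3}, so x IS a limit point.
  x = x4: opens ∋ x are {x3, x4}, {x2, x3, x4}, {x1, x2, x3, x4}; each meets A ∖ {x4}, so x IS a limit point.
Collecting: A' = {x1, x3, x4}.


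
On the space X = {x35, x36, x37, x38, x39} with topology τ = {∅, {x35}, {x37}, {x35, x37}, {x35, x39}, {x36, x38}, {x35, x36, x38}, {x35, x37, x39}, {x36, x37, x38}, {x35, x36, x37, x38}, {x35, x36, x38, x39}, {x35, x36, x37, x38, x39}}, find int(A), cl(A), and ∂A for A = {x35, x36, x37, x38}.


int(A) = {x35, x36, x37, x38}, cl(A) = {x35, x36, x37, x38, x39}, ∂A = {x39}.

Closed sets in (X, τ) are complements of opens:
  closed(X, τ) = {∅, {x37}, {x39}, {x35, x39}, {x36, x38}, {x37, x39}, {x35, x37, x39}, {x36, x37, x38}, {x36, x38, x39}, {x35, x36, x38, x39}, {x36, x37, x38, x39}, {x35, x36, x37, x38, x39}}.
int(A) = ⋃ {U ∈ τ : U ⊆ A}. Opens contained in A: ∅, {x35}, {x37}, {x35, x37}, {x36, x38}, {x35, x36, x38}, {x36, x37, x38}, {x35, x36, x37, x38}.
Taking the union of these: int(A) = {x35, x36, x37, x38}.
cl(A) = ⋂ {C closed : A ⊆ C}. Closed sets containing A: {x35, x36, x37, x38, x39}.
Intersecting these: cl(A) = {x35, x36, x37, x38, x39}.
∂A = cl(A) ∖ int(A) = {x35, x36, x37, x38, x39} ∖ {x35, x36, x37, x38} = {x39}.


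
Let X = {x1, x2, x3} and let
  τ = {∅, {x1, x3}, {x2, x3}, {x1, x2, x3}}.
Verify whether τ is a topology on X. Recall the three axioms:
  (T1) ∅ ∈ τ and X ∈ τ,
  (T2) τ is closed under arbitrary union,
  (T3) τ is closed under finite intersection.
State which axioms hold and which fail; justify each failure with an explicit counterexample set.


τ is NOT a topology on X.

Axiom (T1): ∅ ∈ τ? Yes; X ∈ τ? Yes.
Axiom (T2/T3): check pairwise unions and intersections of members of τ.
Counterexample for (T3): {x1, x3} ∩ {x2, x3} = {x3} ∉ τ. Therefore τ is NOT a topology.


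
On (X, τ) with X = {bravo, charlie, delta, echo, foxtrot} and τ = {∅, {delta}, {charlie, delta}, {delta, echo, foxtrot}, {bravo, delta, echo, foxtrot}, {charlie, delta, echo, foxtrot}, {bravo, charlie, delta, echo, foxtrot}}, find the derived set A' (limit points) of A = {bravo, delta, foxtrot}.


A' = {bravo, charlie, echo, foxtrot}

For each x ∈ X, list the open sets U ∈ τ with x ∈ U, then check whether U ∩ (A ∖ {x}) ≠ ∅ for every such U.
  x = bravo: opens ∋ x are {bravo, delta, echo, foxtrot}, {bravo, charlie, delta, echo, foxtrot}; each meets A ∖ {bravo}, so x IS a limit point.
  x = charlie: opens ∋ x are {charlie, delta}, {charlie, delta, echo, foxtrot}, {bravo, charlie, delta, echo, foxtrot}; each meets A ∖ {charlie}, so x IS a limit point.
  x = delta: open {delta} ∋ x has {delta} ∩ (A ∖ {delta}) = ∅, so x is NOT a limit point.
  x = echo: opens ∋ x are {delta, echo, foxtrot}, {bravo, delta, echo, foxtrot}, {charlie, delta, echo, foxtrot}, {bravo, charlie, delta, echo, foxtrot}; each meets A ∖ {echo}, so x IS a limit point.
  x = foxtrot: opens ∋ x are {delta, echo, foxtrot}, {bravo, delta, echo, foxtrot}, {charlie, delta, echo, foxtrot}, {bravo, charlie, delta, echo, foxtrot}; each meets A ∖ {foxtrot}, so x IS a limit point.
Collecting: A' = {bravo, charlie, echo, foxtrot}.


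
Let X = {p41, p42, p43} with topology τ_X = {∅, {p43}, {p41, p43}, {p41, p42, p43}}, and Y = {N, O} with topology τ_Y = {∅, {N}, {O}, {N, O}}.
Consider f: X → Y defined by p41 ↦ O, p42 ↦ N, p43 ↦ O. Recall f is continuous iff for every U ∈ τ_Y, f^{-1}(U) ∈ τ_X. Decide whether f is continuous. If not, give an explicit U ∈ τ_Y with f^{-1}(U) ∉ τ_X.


f is NOT continuous.

Compute f^{-1}(U) for each U ∈ τ_Y:
  U = ∅: f^{-1}(U) = ∅ ∈ τ_X ✓.
  U = {N}: f^{-1}(U) = {p42} ∉ τ_X ✗.
  U = {O}: f^{-1}(U) = {p41, p43} ∈ τ_X ✓.
  U = {N, O}: f^{-1}(U) = {p41, p42, p43} ∈ τ_X ✓.
Found U = {N} with f^{-1}(U) = {p42} not in τ_X. Therefore f is NOT continuous.


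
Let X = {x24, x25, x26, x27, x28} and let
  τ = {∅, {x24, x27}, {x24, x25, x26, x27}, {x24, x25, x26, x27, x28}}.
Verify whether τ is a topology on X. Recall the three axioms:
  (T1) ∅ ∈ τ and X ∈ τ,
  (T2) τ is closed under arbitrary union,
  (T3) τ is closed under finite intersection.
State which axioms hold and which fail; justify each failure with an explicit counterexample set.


τ IS a topology on X.

Axiom (T1): ∅ ∈ τ? Yes; X ∈ τ? Yes.
Axiom (T2/T3): check pairwise unions and intersections of members of τ.
All pairwise intersections and unions checked — each lies in τ. Therefore τ satisfies (T1), (T2), (T3): it IS a topology on X.


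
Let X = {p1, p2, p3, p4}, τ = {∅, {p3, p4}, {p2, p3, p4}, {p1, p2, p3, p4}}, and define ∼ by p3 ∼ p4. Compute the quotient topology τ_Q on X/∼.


X/∼ = {[p1], [p2], [p3=p4]}; |τ_Q| = 4.

Equivalence classes: [p1], [p2], [p3=p4].
Quotient map π: X → X/∼ sends p1 ↦ [p1], p2 ↦ [p2], p3 ↦ [p3=p4], p4 ↦ [p3=p4].
For each subset V ⊆ X/∼, compute π^{-1}(V) ⊆ X and check whether π^{-1}(V) ∈ τ. V is open in τ_Q iff π^{-1}(V) ∈ τ.
  V = {}: π^{-1}(V) = ∅ ∈ τ ✓.
  V = {[p1]}: π^{-1}(V) = {p1} ∉ τ ✗.
  V = {[p2]}: π^{-1}(V) = {p2} ∉ τ ✗.
  V = {[p1], [p2]}: π^{-1}(V) = {p1, p2} ∉ τ ✗.
  V = {[p3=p4]}: π^{-1}(V) = {p3, p4} ∈ τ ✓.
  V = {[p1], [p3=p4]}: π^{-1}(V) = {p1, p3, p4} ∉ τ ✗.
  V = {[p2], [p3=p4]}: π^{-1}(V) = {p2, p3, p4} ∈ τ ✓.
  V = {[p1], [p2], [p3=p4]}: π^{-1}(V) = {p1, p2, p3, p4} ∈ τ ✓.
Open sets in the quotient: τ_Q = {{}, {[p3=p4]}, {[p2], [p3=p4]}, {[p1], [p2], [p3=p4]}} (4 elements).


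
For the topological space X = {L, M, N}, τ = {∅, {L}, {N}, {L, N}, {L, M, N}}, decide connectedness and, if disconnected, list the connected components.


(X, τ) is connected.

Find clopen sets (U ∈ τ with X ∖ U ∈ τ):
  U = ∅, X ∖ U = {L, M, N} — both open, so U is clopen.
  U = {L, M, N}, X ∖ U = ∅ — both open, so U is clopen.
Only trivial clopens (∅ and X) exist, so (X, τ) is connected.
Compute connected components by grouping points that agree on all clopens:
  component: {L, M, N}


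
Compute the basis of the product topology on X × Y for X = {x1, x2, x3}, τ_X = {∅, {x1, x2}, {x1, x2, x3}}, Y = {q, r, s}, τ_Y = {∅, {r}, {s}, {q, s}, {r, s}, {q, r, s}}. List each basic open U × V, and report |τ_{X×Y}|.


Basis B = {∅ × ∅, {x1, x2} × {r}, {x1, x2} × {s}, {x1, x2, x3} × {r}, {x1, x2, x3} × {s}, {x1, x2} × {q, s}, {x1, x2} × {r, s}, {x1, x2} × {q, r, s}, {x1, x2, x3} × {q, s}, {x1, x2, x3} × {r, s}, {x1, x2, x3} × {q, r, s}}; |τ_{X×Y}| = 18.

Enumerate products U × V with U ∈ τ_X, V ∈ τ_Y (deduplicated):
  ∅ × ∅ = {} (∅)
  {x1, x2} × {r} = {(x1,r), (x2,r)}
  {x1, x2} × {s} = {(x1,s), (x2,s)}
  {x1, x2, x3} × {r} = {(x1,r), (x2,r), (x3,r)}
  {x1, x2, x3} × {s} = {(x1,s), (x2,s), (x3,s)}
  {x1, x2} × {q, s} = {(x1,q), (x1,s), (x2,q), (x2,s)}
  {x1, x2} × {r, s} = {(x1,r), (x1,s), (x2,r), (x2,s)}
  {x1, x2} × {q, r, s} = {(x1,q), (x1,r), (x1,s), (x2,q), (x2,r), (x2,s)}
  {x1, x2, x3} × {q, s} = {(x1,q), (x1,s), (x2,q), (x2,s), (x3,q), (x3,s)}
  {x1, x2, x3} × {r, s} = {(x1,r), (x1,s), (x2,r), (x2,s), (x3,r), (x3,s)}
  {x1, x2, x3} × {q, r, s} = {(x1,q), (x1,r), (x1,s), (x2,q), (x2,r), (x2,s), (x3,q), (x3,r), (x3,s)}
These 11 distinct sets form the basis B.
Close under arbitrary unions to get τ_{X×Y}; counting gives |τ_{X×Y}| = 18.


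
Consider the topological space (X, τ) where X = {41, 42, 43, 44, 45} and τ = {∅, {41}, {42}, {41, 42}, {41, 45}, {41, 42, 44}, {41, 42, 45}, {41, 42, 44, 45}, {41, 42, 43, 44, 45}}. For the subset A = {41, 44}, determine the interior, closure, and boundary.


int(A) = {41}, cl(A) = {41, 43, 44, 45}, ∂A = {43, 44, 45}.

Closed sets in (X, τ) are complements of opens:
  closed(X, τ) = {∅, {43}, {43, 44}, {43, 45}, {42, 43, 44}, {43, 44, 45}, {41, 43, 44, 45}, {42, 43, 44, 45}, {41, 42, 43, 44, 45}}.
int(A) = ⋃ {U ∈ τ : U ⊆ A}. Opens contained in A: ∅, {41}.
Taking the union of these: int(A) = {41}.
cl(A) = ⋂ {C closed : A ⊆ C}. Closed sets containing A: {41, 43, 44, 45}, {41, 42, 43, 44, 45}.
Intersecting these: cl(A) = {41, 43, 44, 45}.
∂A = cl(A) ∖ int(A) = {41, 43, 44, 45} ∖ {41} = {43, 44, 45}.


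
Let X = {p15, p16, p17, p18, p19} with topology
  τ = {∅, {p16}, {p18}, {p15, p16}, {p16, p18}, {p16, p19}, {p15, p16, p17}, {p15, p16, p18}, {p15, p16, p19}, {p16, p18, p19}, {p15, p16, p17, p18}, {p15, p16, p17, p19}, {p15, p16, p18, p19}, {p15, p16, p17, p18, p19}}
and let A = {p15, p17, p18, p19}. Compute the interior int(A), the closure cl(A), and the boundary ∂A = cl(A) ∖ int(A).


int(A) = {p18}, cl(A) = {p15, p17, p18, p19}, ∂A = {p15, p17, p19}.

Closed sets in (X, τ) are complements of opens:
  closed(X, τ) = {∅, {p17}, {p18}, {p19}, {p15, p17}, {p17, p18}, {p17, p19}, {p18, p19}, {p15, p17, p18}, {p15, p17, p19}, {p17, p18, p19}, {p15, p16, p17, p19}, {p15, p17, p18, p19}, {p15, p16, p17, p18, p19}}.
int(A) = ⋃ {U ∈ τ : U ⊆ A}. Opens contained in A: ∅, {p18}.
Taking the union of these: int(A) = {p18}.
cl(A) = ⋂ {C closed : A ⊆ C}. Closed sets containing A: {p15, p17, p18, p19}, {p15, p16, p17, p18, p19}.
Intersecting these: cl(A) = {p15, p17, p18, p19}.
∂A = cl(A) ∖ int(A) = {p15, p17, p18, p19} ∖ {p18} = {p15, p17, p19}.


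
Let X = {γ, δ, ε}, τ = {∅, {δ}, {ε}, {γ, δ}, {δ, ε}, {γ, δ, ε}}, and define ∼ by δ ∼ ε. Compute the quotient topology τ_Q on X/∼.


X/∼ = {[γ], [δ=ε]}; |τ_Q| = 3.

Equivalence classes: [γ], [δ=ε].
Quotient map π: X → X/∼ sends γ ↦ [γ], δ ↦ [δ=ε], ε ↦ [δ=ε].
For each subset V ⊆ X/∼, compute π^{-1}(V) ⊆ X and check whether π^{-1}(V) ∈ τ. V is open in τ_Q iff π^{-1}(V) ∈ τ.
  V = {}: π^{-1}(V) = ∅ ∈ τ ✓.
  V = {[γ]}: π^{-1}(V) = {γ} ∉ τ ✗.
  V = {[δ=ε]}: π^{-1}(V) = {δ, ε} ∈ τ ✓.
  V = {[γ], [δ=ε]}: π^{-1}(V) = {γ, δ, ε} ∈ τ ✓.
Open sets in the quotient: τ_Q = {{}, {[δ=ε]}, {[γ], [δ=ε]}} (3 elements).


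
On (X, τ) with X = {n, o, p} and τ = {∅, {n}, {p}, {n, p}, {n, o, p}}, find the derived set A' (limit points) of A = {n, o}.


A' = {o}

For each x ∈ X, list the open sets U ∈ τ with x ∈ U, then check whether U ∩ (A ∖ {x}) ≠ ∅ for every such U.
  x = n: open {n} ∋ x has {n} ∩ (A ∖ {n}) = ∅, so x is NOT a limit point.
  x = o: opens ∋ x are {n, o, p}; each meets A ∖ {o}, so x IS a limit point.
  x = p: open {p} ∋ x has {p} ∩ (A ∖ {p}) = ∅, so x is NOT a limit point.
Collecting: A' = {o}.


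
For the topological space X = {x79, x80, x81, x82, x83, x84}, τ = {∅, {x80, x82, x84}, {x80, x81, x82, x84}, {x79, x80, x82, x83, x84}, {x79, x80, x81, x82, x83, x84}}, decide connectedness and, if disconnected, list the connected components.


(X, τ) is connected.

Find clopen sets (U ∈ τ with X ∖ U ∈ τ):
  U = ∅, X ∖ U = {x79, x80, x81, x82, x83, x84} — both open, so U is clopen.
  U = {x79, x80, x81, x82, x83, x84}, X ∖ U = ∅ — both open, so U is clopen.
Only trivial clopens (∅ and X) exist, so (X, τ) is connected.
Compute connected components by grouping points that agree on all clopens:
  component: {x79, x80, x81, x82, x83, x84}


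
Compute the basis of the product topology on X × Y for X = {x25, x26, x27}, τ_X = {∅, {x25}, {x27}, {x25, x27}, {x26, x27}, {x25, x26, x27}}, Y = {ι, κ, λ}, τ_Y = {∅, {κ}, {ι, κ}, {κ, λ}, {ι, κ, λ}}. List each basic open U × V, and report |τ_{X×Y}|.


Basis B = {∅ × ∅, {x25} × {κ}, {x27} × {κ}, {x25} × {ι, κ}, {x25} × {κ, λ}, {x25, x27} × {κ}, {x26, x27} × {κ}, {x27} × {ι, κ}, {x27} × {κ, λ}, {x25} × {ι, κ, λ}, {x25, x26, x27} × {κ}, {x27} × {ι, κ, λ}, {x25, x27} × {ι, κ}, {x25, x27} × {κ, λ}, {x26, x27} × {ι, κ}, {x26, x27} × {κ, λ}, {x25, x27} × {ι, κ, λ}, {x25, x26, x27} × {ι, κ}, {x25, x26, x27} × {κ, λ}, {x26, x27} × {ι, κ, λ}, {x25, x26, x27} × {ι, κ, λ}}; |τ_{X×Y}| = 70.

Enumerate products U × V with U ∈ τ_X, V ∈ τ_Y (deduplicated):
  ∅ × ∅ = {} (∅)
  {x25} × {κ} = {(x25,κ)}
  {x27} × {κ} = {(x27,κ)}
  {x25} × {ι, κ} = {(x25,ι), (x25,κ)}
  {x25} × {κ, λ} = {(x25,κ), (x25,λ)}
  {x25, x27} × {κ} = {(x25,κ), (x27,κ)}
  {x26, x27} × {κ} = {(x26,κ), (x27,κ)}
  {x27} × {ι, κ} = {(x27,ι), (x27,κ)}
  {x27} × {κ, λ} = {(x27,κ), (x27,λ)}
  {x25} × {ι, κ, λ} = {(x25,ι), (x25,κ), (x25,λ)}
  {x25, x26, x27} × {κ} = {(x25,κ), (x26,κ), (x27,κ)}
  {x27} × {ι, κ, λ} = {(x27,ι), (x27,κ), (x27,λ)}
  {x25, x27} × {ι, κ} = {(x25,ι), (x25,κ), (x27,ι), (x27,κ)}
  {x25, x27} × {κ, λ} = {(x25,κ), (x25,λ), (x27,κ), (x27,λ)}
  {x26, x27} × {ι, κ} = {(x26,ι), (x26,κ), (x27,ι), (x27,κ)}
  {x26, x27} × {κ, λ} = {(x26,κ), (x26,λ), (x27,κ), (x27,λ)}
  {x25, x27} × {ι, κ, λ} = {(x25,ι), (x25,κ), (x25,λ), (x27,ι), (x27,κ), (x27,λ)}
  {x25, x26, x27} × {ι, κ} = {(x25,ι), (x25,κ), (x26,ι), (x26,κ), (x27,ι), (x27,κ)}
  {x25, x26, x27} × {κ, λ} = {(x25,κ), (x25,λ), (x26,κ), (x26,λ), (x27,κ), (x27,λ)}
  {x26, x27} × {ι, κ, λ} = {(x26,ι), (x26,κ), (x26,λ), (x27,ι), (x27,κ), (x27,λ)}
  {x25, x26, x27} × {ι, κ, λ} = {(x25,ι), (x25,κ), (x25,λ), (x26,ι), (x26,κ), (x26,λ), (x27,ι), (x27,κ), (x27,λ)}
These 21 distinct sets form the basis B.
Close under arbitrary unions to get τ_{X×Y}; counting gives |τ_{X×Y}| = 70.


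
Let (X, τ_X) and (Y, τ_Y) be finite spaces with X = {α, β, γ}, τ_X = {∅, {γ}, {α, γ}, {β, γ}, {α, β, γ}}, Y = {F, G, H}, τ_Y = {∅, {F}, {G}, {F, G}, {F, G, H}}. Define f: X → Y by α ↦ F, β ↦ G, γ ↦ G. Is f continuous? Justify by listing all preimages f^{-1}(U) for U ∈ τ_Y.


f is NOT continuous.

Compute f^{-1}(U) for each U ∈ τ_Y:
  U = ∅: f^{-1}(U) = ∅ ∈ τ_X ✓.
  U = {F}: f^{-1}(U) = {α} ∉ τ_X ✗.
  U = {G}: f^{-1}(U) = {β, γ} ∈ τ_X ✓.
  U = {F, G}: f^{-1}(U) = {α, β, γ} ∈ τ_X ✓.
  U = {F, G, H}: f^{-1}(U) = {α, β, γ} ∈ τ_X ✓.
Found U = {F} with f^{-1}(U) = {α} not in τ_X. Therefore f is NOT continuous.


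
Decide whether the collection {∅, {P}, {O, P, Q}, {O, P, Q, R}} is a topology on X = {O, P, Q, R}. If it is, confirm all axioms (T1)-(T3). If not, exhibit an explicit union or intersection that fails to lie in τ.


τ IS a topology on X.

Axiom (T1): ∅ ∈ τ? Yes; X ∈ τ? Yes.
Axiom (T2/T3): check pairwise unions and intersections of members of τ.
All pairwise intersections and unions checked — each lies in τ. Therefore τ satisfies (T1), (T2), (T3): it IS a topology on X.


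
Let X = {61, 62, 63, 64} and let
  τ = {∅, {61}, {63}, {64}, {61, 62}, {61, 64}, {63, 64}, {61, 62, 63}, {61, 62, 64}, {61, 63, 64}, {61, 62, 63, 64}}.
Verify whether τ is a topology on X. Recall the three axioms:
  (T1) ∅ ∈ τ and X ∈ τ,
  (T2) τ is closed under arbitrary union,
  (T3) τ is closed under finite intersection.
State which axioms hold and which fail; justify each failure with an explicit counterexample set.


τ is NOT a topology on X.

Axiom (T1): ∅ ∈ τ? Yes; X ∈ τ? Yes.
Axiom (T2/T3): check pairwise unions and intersections of members of τ.
Counterexample for (T2): {61} ∪ {63} = {61, 63} ∉ τ. Therefore τ is NOT a topology.


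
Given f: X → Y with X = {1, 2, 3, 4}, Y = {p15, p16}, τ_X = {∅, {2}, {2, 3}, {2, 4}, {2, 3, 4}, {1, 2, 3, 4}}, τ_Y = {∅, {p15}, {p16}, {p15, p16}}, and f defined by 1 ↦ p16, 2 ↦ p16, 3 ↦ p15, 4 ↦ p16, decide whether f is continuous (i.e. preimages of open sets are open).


f is NOT continuous.

Compute f^{-1}(U) for each U ∈ τ_Y:
  U = ∅: f^{-1}(U) = ∅ ∈ τ_X ✓.
  U = {p15}: f^{-1}(U) = {3} ∉ τ_X ✗.
  U = {p16}: f^{-1}(U) = {1, 2, 4} ∉ τ_X ✗.
  U = {p15, p16}: f^{-1}(U) = {1, 2, 3, 4} ∈ τ_X ✓.
Found U = {p15} with f^{-1}(U) = {3} not in τ_X. Therefore f is NOT continuous.


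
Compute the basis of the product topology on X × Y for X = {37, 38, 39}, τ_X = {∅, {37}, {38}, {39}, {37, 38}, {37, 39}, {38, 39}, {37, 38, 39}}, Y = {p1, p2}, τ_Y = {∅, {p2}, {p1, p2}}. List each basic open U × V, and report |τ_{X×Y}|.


Basis B = {∅ × ∅, {37} × {p2}, {38} × {p2}, {39} × {p2}, {37} × {p1, p2}, {37, 38} × {p2}, {37, 39} × {p2}, {38} × {p1, p2}, {38, 39} × {p2}, {39} × {p1, p2}, {37, 38, 39} × {p2}, {37, 38} × {p1, p2}, {37, 39} × {p1, p2}, {38, 39} × {p1, p2}, {37, 38, 39} × {p1, p2}}; |τ_{X×Y}| = 27.

Enumerate products U × V with U ∈ τ_X, V ∈ τ_Y (deduplicated):
  ∅ × ∅ = {} (∅)
  {37} × {p2} = {(37,p2)}
  {38} × {p2} = {(38,p2)}
  {39} × {p2} = {(39,p2)}
  {37} × {p1, p2} = {(37,p1), (37,p2)}
  {37, 38} × {p2} = {(37,p2), (38,p2)}
  {37, 39} × {p2} = {(37,p2), (39,p2)}
  {38} × {p1, p2} = {(38,p1), (38,p2)}
  {38, 39} × {p2} = {(38,p2), (39,p2)}
  {39} × {p1, p2} = {(39,p1), (39,p2)}
  {37, 38, 39} × {p2} = {(37,p2), (38,p2), (39,p2)}
  {37, 38} × {p1, p2} = {(37,p1), (37,p2), (38,p1), (38,p2)}
  {37, 39} × {p1, p2} = {(37,p1), (37,p2), (39,p1), (39,p2)}
  {38, 39} × {p1, p2} = {(38,p1), (38,p2), (39,p1), (39,p2)}
  {37, 38, 39} × {p1, p2} = {(37,p1), (37,p2), (38,p1), (38,p2), (39,p1), (39,p2)}
These 15 distinct sets form the basis B.
Close under arbitrary unions to get τ_{X×Y}; counting gives |τ_{X×Y}| = 27.


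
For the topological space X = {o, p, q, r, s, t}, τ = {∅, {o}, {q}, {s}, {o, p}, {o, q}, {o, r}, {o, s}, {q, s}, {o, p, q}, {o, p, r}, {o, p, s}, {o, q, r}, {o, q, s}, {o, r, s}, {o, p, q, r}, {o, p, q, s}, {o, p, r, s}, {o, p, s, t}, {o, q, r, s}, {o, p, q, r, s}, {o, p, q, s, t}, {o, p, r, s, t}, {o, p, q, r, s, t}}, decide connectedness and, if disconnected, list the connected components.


(X, τ) is disconnected; components = [{q}, {o, p, r, s, t}].

Find clopen sets (U ∈ τ with X ∖ U ∈ τ):
  U = ∅, X ∖ U = {o, p, q, r, s, t} — both open, so U is clopen.
  U = {q}, X ∖ U = {o, p, r, s, t} — both open, so U is clopen.
  U = {o, p, r, s, t}, X ∖ U = {q} — both open, so U is clopen.
  U = {o, p, q, r, s, t}, X ∖ U = ∅ — both open, so U is clopen.
Nontrivial clopen(s) exist: e.g. {o, p, r, s, t}. So (X, τ) is disconnected.
Compute connected components by grouping points that agree on all clopens:
  component: {q}
  component: {o, p, r, s, t}


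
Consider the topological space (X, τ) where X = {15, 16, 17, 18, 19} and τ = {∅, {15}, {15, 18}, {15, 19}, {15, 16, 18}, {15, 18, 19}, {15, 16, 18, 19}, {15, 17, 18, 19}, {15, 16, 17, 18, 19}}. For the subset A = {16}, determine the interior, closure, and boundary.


int(A) = ∅, cl(A) = {16}, ∂A = {16}.

Closed sets in (X, τ) are complements of opens:
  closed(X, τ) = {∅, {16}, {17}, {16, 17}, {17, 19}, {16, 17, 18}, {16, 17, 19}, {16, 17, 18, 19}, {15, 16, 17, 18, 19}}.
int(A) = ⋃ {U ∈ τ : U ⊆ A}. Opens contained in A: ∅.
Taking the union of these: int(A) = ∅.
cl(A) = ⋂ {C closed : A ⊆ C}. Closed sets containing A: {16}, {16, 17}, {16, 17, 18}, {16, 17, 19}, {16, 17, 18, 19}, {15, 16, 17, 18, 19}.
Intersecting these: cl(A) = {16}.
∂A = cl(A) ∖ int(A) = {16} ∖ ∅ = {16}.


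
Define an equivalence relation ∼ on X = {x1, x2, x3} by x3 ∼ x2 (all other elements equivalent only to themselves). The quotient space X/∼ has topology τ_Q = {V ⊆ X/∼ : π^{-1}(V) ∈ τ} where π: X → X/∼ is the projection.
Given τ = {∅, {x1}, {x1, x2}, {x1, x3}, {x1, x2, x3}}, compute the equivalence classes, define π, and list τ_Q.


X/∼ = {[x1], [x2=x3]}; |τ_Q| = 3.

Equivalence classes: [x1], [x2=x3].
Quotient map π: X → X/∼ sends x1 ↦ [x1], x2 ↦ [x2=x3], x3 ↦ [x2=x3].
For each subset V ⊆ X/∼, compute π^{-1}(V) ⊆ X and check whether π^{-1}(V) ∈ τ. V is open in τ_Q iff π^{-1}(V) ∈ τ.
  V = {}: π^{-1}(V) = ∅ ∈ τ ✓.
  V = {[x1]}: π^{-1}(V) = {x1} ∈ τ ✓.
  V = {[x2=x3]}: π^{-1}(V) = {x2, x3} ∉ τ ✗.
  V = {[x1], [x2=x3]}: π^{-1}(V) = {x1, x2, x3} ∈ τ ✓.
Open sets in the quotient: τ_Q = {{}, {[x1]}, {[x1], [x2=x3]}} (3 elements).


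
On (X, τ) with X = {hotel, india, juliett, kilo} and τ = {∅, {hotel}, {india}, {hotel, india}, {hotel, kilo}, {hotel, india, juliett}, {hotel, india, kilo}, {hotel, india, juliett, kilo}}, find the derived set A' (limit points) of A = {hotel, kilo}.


A' = {juliett, kilo}

For each x ∈ X, list the open sets U ∈ τ with x ∈ U, then check whether U ∩ (A ∖ {x}) ≠ ∅ for every such U.
  x = hotel: open {hotel} ∋ x has {hotel} ∩ (A ∖ {hotel}) = ∅, so x is NOT a limit point.
  x = india: open {india} ∋ x has {india} ∩ (A ∖ {india}) = ∅, so x is NOT a limit point.
  x = juliett: opens ∋ x are {hotel, india, juliett}, {hotel, india, juliett, kilo}; each meets A ∖ {juliett}, so x IS a limit point.
  x = kilo: opens ∋ x are {hotel, kilo}, {hotel, india, kilo}, {hotel, india, juliett, kilo}; each meets A ∖ {kilo}, so x IS a limit point.
Collecting: A' = {juliett, kilo}.


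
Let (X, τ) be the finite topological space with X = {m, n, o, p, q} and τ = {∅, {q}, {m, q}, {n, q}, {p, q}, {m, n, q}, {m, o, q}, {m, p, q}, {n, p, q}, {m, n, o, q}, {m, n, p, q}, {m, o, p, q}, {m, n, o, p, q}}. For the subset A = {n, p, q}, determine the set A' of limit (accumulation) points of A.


A' = {m, n, o, p}

For each x ∈ X, list the open sets U ∈ τ with x ∈ U, then check whether U ∩ (A ∖ {x}) ≠ ∅ for every such U.
  x = m: opens ∋ x are {m, q}, {m, n, q}, {m, o, q}, {m, p, q}, {m, n, o, q}, {m, n, p, q}, {m, o, p, q}, {m, n, o, p, q}; each meets A ∖ {m}, so x IS a limit point.
  x = n: opens ∋ x are {n, q}, {m, n, q}, {n, p, q}, {m, n, o, q}, {m, n, p, q}, {m, n, o, p, q}; each meets A ∖ {n}, so x IS a limit point.
  x = o: opens ∋ x are {m, o, q}, {m, n, o, q}, {m, o, p, q}, {m, n, o, p, q}; each meets A ∖ {o}, so x IS a limit point.
  x = p: opens ∋ x are {p, q}, {m, p, q}, {n, p, q}, {m, n, p, q}, {m, o, p, q}, {m, n, o, p, q}; each meets A ∖ {p}, so x IS a limit point.
  x = q: open {q} ∋ x has {q} ∩ (A ∖ {q}) = ∅, so x is NOT a limit point.
Collecting: A' = {m, n, o, p}.


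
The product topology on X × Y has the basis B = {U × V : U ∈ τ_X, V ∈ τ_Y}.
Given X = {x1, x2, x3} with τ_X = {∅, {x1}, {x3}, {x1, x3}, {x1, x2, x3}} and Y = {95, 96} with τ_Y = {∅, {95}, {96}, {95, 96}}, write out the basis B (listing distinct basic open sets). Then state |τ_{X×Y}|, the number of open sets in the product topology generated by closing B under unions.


Basis B = {∅ × ∅, {x1} × {95}, {x1} × {96}, {x3} × {95}, {x3} × {96}, {x1} × {95, 96}, {x1, x3} × {95}, {x1, x3} × {96}, {x3} × {95, 96}, {x1, x2, x3} × {95}, {x1, x2, x3} × {96}, {x1, x3} × {95, 96}, {x1, x2, x3} × {95, 96}}; |τ_{X×Y}| = 25.

Enumerate products U × V with U ∈ τ_X, V ∈ τ_Y (deduplicated):
  ∅ × ∅ = {} (∅)
  {x1} × {95} = {(x1,95)}
  {x1} × {96} = {(x1,96)}
  {x3} × {95} = {(x3,95)}
  {x3} × {96} = {(x3,96)}
  {x1} × {95, 96} = {(x1,95), (x1,96)}
  {x1, x3} × {95} = {(x1,95), (x3,95)}
  {x1, x3} × {96} = {(x1,96), (x3,96)}
  {x3} × {95, 96} = {(x3,95), (x3,96)}
  {x1, x2, x3} × {95} = {(x1,95), (x2,95), (x3,95)}
  {x1, x2, x3} × {96} = {(x1,96), (x2,96), (x3,96)}
  {x1, x3} × {95, 96} = {(x1,95), (x1,96), (x3,95), (x3,96)}
  {x1, x2, x3} × {95, 96} = {(x1,95), (x1,96), (x2,95), (x2,96), (x3,95), (x3,96)}
These 13 distinct sets form the basis B.
Close under arbitrary unions to get τ_{X×Y}; counting gives |τ_{X×Y}| = 25.


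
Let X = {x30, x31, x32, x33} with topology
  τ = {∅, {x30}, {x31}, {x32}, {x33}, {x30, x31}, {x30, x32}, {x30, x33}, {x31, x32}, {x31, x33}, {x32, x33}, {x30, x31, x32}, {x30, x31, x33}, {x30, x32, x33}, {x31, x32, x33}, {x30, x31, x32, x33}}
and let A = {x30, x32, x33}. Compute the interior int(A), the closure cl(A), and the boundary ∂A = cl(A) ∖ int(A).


int(A) = {x30, x32, x33}, cl(A) = {x30, x32, x33}, ∂A = ∅.

Closed sets in (X, τ) are complements of opens:
  closed(X, τ) = {∅, {x30}, {x31}, {x32}, {x33}, {x30, x31}, {x30, x32}, {x30, x33}, {x31, x32}, {x31, x33}, {x32, x33}, {x30, x31, x32}, {x30, x31, x33}, {x30, x32, x33}, {x31, x32, x33}, {x30, x31, x32, x33}}.
int(A) = ⋃ {U ∈ τ : U ⊆ A}. Opens contained in A: ∅, {x30}, {x32}, {x33}, {x30, x32}, {x30, x33}, {x32, x33}, {x30, x32, x33}.
Taking the union of these: int(A) = {x30, x32, x33}.
cl(A) = ⋂ {C closed : A ⊆ C}. Closed sets containing A: {x30, x32, x33}, {x30, x31, x32, x33}.
Intersecting these: cl(A) = {x30, x32, x33}.
∂A = cl(A) ∖ int(A) = {x30, x32, x33} ∖ {x30, x32, x33} = ∅.


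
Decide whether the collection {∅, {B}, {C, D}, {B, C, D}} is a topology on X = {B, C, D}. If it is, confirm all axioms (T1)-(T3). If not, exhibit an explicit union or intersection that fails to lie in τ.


τ IS a topology on X.

Axiom (T1): ∅ ∈ τ? Yes; X ∈ τ? Yes.
Axiom (T2/T3): check pairwise unions and intersections of members of τ.
All pairwise intersections and unions checked — each lies in τ. Therefore τ satisfies (T1), (T2), (T3): it IS a topology on X.


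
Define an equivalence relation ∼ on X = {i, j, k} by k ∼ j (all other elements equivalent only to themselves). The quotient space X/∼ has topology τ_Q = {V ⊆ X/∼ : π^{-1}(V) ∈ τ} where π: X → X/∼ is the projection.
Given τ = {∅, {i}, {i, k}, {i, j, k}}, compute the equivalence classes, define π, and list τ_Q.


X/∼ = {[i], [j=k]}; |τ_Q| = 3.

Equivalence classes: [i], [j=k].
Quotient map π: X → X/∼ sends i ↦ [i], j ↦ [j=k], k ↦ [j=k].
For each subset V ⊆ X/∼, compute π^{-1}(V) ⊆ X and check whether π^{-1}(V) ∈ τ. V is open in τ_Q iff π^{-1}(V) ∈ τ.
  V = {}: π^{-1}(V) = ∅ ∈ τ ✓.
  V = {[i]}: π^{-1}(V) = {i} ∈ τ ✓.
  V = {[j=k]}: π^{-1}(V) = {j, k} ∉ τ ✗.
  V = {[i], [j=k]}: π^{-1}(V) = {i, j, k} ∈ τ ✓.
Open sets in the quotient: τ_Q = {{}, {[i]}, {[i], [j=k]}} (3 elements).


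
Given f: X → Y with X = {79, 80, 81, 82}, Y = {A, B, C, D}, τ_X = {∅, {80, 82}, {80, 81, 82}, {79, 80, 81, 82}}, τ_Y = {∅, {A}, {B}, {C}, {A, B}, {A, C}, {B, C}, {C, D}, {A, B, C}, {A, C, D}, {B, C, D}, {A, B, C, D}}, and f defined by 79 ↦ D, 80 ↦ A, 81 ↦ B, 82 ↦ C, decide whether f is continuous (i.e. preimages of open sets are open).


f is NOT continuous.

Compute f^{-1}(U) for each U ∈ τ_Y:
  U = ∅: f^{-1}(U) = ∅ ∈ τ_X ✓.
  U = {A}: f^{-1}(U) = {80} ∉ τ_X ✗.
  U = {B}: f^{-1}(U) = {81} ∉ τ_X ✗.
  U = {C}: f^{-1}(U) = {82} ∉ τ_X ✗.
  U = {A, B}: f^{-1}(U) = {80, 81} ∉ τ_X ✗.
  U = {A, C}: f^{-1}(U) = {80, 82} ∈ τ_X ✓.
  U = {B, C}: f^{-1}(U) = {81, 82} ∉ τ_X ✗.
  U = {C, D}: f^{-1}(U) = {79, 82} ∉ τ_X ✗.
  U = {A, B, C}: f^{-1}(U) = {80, 81, 82} ∈ τ_X ✓.
  U = {A, C, D}: f^{-1}(U) = {79, 80, 82} ∉ τ_X ✗.
  U = {B, C, D}: f^{-1}(U) = {79, 81, 82} ∉ τ_X ✗.
  U = {A, B, C, D}: f^{-1}(U) = {79, 80, 81, 82} ∈ τ_X ✓.
Found U = {A} with f^{-1}(U) = {80} not in τ_X. Therefore f is NOT continuous.


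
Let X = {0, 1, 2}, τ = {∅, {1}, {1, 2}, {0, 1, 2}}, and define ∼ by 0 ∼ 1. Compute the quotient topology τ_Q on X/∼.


X/∼ = {[0=1], [2]}; |τ_Q| = 2.

Equivalence classes: [0=1], [2].
Quotient map π: X → X/∼ sends 0 ↦ [0=1], 1 ↦ [0=1], 2 ↦ [2].
For each subset V ⊆ X/∼, compute π^{-1}(V) ⊆ X and check whether π^{-1}(V) ∈ τ. V is open in τ_Q iff π^{-1}(V) ∈ τ.
  V = {}: π^{-1}(V) = ∅ ∈ τ ✓.
  V = {[0=1]}: π^{-1}(V) = {0, 1} ∉ τ ✗.
  V = {[2]}: π^{-1}(V) = {2} ∉ τ ✗.
  V = {[0=1], [2]}: π^{-1}(V) = {0, 1, 2} ∈ τ ✓.
Open sets in the quotient: τ_Q = {{}, {[0=1], [2]}} (2 elements).


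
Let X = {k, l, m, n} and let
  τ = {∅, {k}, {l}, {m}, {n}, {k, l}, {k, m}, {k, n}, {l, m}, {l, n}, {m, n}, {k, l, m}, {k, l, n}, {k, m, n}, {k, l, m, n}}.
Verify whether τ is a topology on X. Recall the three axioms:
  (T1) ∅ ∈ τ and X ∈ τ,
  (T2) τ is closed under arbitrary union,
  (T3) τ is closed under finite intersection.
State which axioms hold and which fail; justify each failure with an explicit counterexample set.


τ is NOT a topology on X.

Axiom (T1): ∅ ∈ τ? Yes; X ∈ τ? Yes.
Axiom (T2/T3): check pairwise unions and intersections of members of τ.
Counterexample for (T2): {l} ∪ {m, n} = {l, m, n} ∉ τ. Therefore τ is NOT a topology.
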